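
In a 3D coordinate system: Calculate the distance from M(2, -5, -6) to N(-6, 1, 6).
d = √[(-8)² + (6)² + (12)²] = √244 = 15.62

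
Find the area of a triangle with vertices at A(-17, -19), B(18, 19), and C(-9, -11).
Using the coordinate formula: Area = (1/2)|x₁(y₂-y₃) + x₂(y₃-y₁) + x₃(y₁-y₂)|
Area = (1/2)|(-17)(19-(-11)) + 18((-11)-(-19)) + (-9)((-19)-19)|
Area = (1/2)|(-17)*30 + 18*8 + (-9)*(-38)|
Area = (1/2)|(-510) + 144 + 342|
Area = (1/2)*24 = 12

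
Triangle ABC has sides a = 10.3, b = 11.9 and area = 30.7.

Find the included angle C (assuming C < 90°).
Area = ½ab·sin(C)  →  sin(C) = 2·Area/(ab)
sin(C) = 2·30.7/(10.3·11.9) = 0.500938
C = arcsin(0.500938) = 30.06°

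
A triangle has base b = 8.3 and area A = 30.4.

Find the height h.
A = ½bh  →  h = 2A/b
h = 2·30.4/8.3 = 7.325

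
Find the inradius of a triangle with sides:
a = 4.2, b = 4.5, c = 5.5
s = (a+b+c)/2 = (4.2+4.5+5.5)/2 = 7.1
Area = √(s(s-a)(s-b)(s-c)) = √(7.1·2.9·2.6·1.6) = 9.25497
r = Area/s = 9.25497/7.1 = 1.304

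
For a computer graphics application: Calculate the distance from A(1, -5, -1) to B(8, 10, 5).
d = √[(7)² + (15)² + (6)²] = √310 = 17.61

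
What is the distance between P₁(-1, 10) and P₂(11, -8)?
Using the distance formula: d = sqrt((x₂-x₁)² + (y₂-y₁)²)
dx = 11 - (-1) = 12
dy = (-8) - 10 = -18
d = sqrt(12² + (-18)²) = sqrt(144 + 324) = sqrt(468) = 21.63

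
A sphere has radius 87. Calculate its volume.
Volume = (4/3) * pi * r³
Volume = (4/3) * pi * 87³
Volume = (4/3) * pi * 658503
Volume = 2758330.92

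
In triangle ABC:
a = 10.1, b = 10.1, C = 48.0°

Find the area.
Using A = ½ab·sin(C):
A = ½·10.1·10.1·sin(48.0°) = ½·102.01·0.743145 = 37.9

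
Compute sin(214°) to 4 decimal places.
sin(214 degrees) = -0.5592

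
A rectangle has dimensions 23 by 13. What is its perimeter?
Perimeter = 2 * (length + width)
Perimeter = 2 * (23 + 13)
Perimeter = 2 * 36
Perimeter = 72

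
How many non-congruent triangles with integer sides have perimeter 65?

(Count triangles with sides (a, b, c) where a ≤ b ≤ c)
With a ≤ b ≤ c and a + b + c = 65, the triangle inequality a + b > c gives c < 65/2, so c ≤ 32.
Iterate a from 1 to ⌊p/3⌋ = 21; for each a, b ranges from a to ⌊(p−a)/2⌋ with c = p − a − b, keeping only c ≥ b.
Triples: (1, 32, 32), (2, 31, 32), (3, 30, 32), …
Count = 96 triangles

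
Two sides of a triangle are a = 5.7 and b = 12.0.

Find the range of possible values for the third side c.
By the triangle inequality: |a - b| < c < a + b
|5.7 - 12.0| < c < 5.7 + 12.0
6.3 < c < 17.7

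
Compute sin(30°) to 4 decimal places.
sin(30 degrees) = 1/2
Decimal approximation: 0.5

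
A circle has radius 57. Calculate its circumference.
Circumference = 2 * pi * r
Circumference = 2 * pi * 57
Circumference = 358.14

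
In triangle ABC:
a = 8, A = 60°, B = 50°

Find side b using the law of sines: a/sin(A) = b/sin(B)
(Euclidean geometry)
b = a·sin(B)/sin(A) = 8·sin(50°)/sin(60°)
b = 8·0.766044/0.866025 = 7.076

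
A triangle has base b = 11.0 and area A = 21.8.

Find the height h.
A = ½bh  →  h = 2A/b
h = 2·21.8/11.0 = 3.964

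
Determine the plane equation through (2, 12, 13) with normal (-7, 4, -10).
d = n·P = (-7)(2) + (4)(12) + (-10)(13) = -96
Plane: -7x + 4y - 10z = -96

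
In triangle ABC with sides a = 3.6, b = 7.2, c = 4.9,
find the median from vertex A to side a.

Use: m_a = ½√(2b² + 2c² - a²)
m_a = ½√(2·7.2² + 2·4.9² - 3.6²)
m_a = ½√(103.68 + 48.02 - 12.96) = ½√138.74 = 5.889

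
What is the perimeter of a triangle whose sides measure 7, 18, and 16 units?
Perimeter = sum of all sides
Perimeter = 7 + 18 + 16
Perimeter = 41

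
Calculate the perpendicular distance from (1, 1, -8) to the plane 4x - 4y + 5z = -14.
d = |4(1) + (-4)(1) + 5(-8) - (-14)| / √(4² + (-4)² + 5²) = 26/√57 = 3.444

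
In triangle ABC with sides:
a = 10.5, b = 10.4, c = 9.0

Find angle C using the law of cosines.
cos(C) = (a² + b² - c²)/(2ab)
cos(C) = (10.5² + 10.4² - 9.0²)/(2·10.5·10.4) = 137.41/218.4 = 0.629167
C = arccos(0.629167) = 51.01°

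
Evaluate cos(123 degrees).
cos(123 degrees) = -0.5446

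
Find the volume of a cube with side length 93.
Volume = s³
Volume = 93³
Volume = 804357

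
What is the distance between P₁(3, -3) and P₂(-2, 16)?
Using the distance formula: d = sqrt((x₂-x₁)² + (y₂-y₁)²)
dx = (-2) - 3 = -5
dy = 16 - (-3) = 19
d = sqrt((-5)² + 19²) = sqrt(25 + 361) = sqrt(386) = 19.65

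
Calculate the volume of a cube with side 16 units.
Volume = s³
Volume = 16³
Volume = 4096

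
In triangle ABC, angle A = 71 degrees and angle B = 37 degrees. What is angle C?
Sum of angles in a triangle = 180 degrees
Third angle = 180 - 71 - 37
Third angle = 72 degrees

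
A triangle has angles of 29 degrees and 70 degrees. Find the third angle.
Sum of angles in a triangle = 180 degrees
Third angle = 180 - 29 - 70
Third angle = 81 degrees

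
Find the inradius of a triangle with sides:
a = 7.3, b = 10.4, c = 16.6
s = (a+b+c)/2 = (7.3+10.4+16.6)/2 = 17.15
Area = √(s(s-a)(s-b)(s-c)) = √(17.15·9.85·6.75·0.55) = 25.0428
r = Area/s = 25.0428/17.15 = 1.46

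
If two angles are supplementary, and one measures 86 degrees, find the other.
Supplementary angles sum to 180 degrees.
Other angle = 180 - 86
Other angle = 94 degrees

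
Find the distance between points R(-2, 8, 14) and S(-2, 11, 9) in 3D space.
d = √[(0)² + (3)² + (-5)²] = √34 = 5.831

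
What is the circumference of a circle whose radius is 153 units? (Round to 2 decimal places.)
Circumference = 2 * pi * r
Circumference = 2 * pi * 153
Circumference = 961.33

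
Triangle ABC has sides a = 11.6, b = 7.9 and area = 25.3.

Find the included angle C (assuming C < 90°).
Area = ½ab·sin(C)  →  sin(C) = 2·Area/(ab)
sin(C) = 2·25.3/(11.6·7.9) = 0.552161
C = arcsin(0.552161) = 33.52°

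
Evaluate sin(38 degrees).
sin(38 degrees) = 0.6157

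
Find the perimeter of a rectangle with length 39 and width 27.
Perimeter = 2 * (length + width)
Perimeter = 2 * (39 + 27)
Perimeter = 2 * 66
Perimeter = 132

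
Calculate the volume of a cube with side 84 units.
Volume = s³
Volume = 84³
Volume = 592704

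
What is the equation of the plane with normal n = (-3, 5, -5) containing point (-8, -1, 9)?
d = n·P = (-3)(-8) + (5)(-1) + (-5)(9) = -26
Plane: -3x + 5y - 5z = -26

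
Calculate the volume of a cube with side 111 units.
Volume = s³
Volume = 111³
Volume = 1367631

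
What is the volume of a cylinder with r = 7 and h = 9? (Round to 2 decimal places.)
Volume = pi * r² * h
Volume = pi * 7² * 9
Volume = pi * 49 * 9
Volume = pi * 441
Volume = 1385.44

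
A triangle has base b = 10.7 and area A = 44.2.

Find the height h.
A = ½bh  →  h = 2A/b
h = 2·44.2/10.7 = 8.262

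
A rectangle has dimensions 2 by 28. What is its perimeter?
Perimeter = 2 * (length + width)
Perimeter = 2 * (2 + 28)
Perimeter = 2 * 30
Perimeter = 60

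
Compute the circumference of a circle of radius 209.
Circumference = 2 * pi * r
Circumference = 2 * pi * 209
Circumference = 1313.19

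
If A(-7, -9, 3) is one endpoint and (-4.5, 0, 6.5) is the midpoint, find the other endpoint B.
B = (2×(-4.5) - (-7), 2×0 - (-9), 2×6.5 - 3) = (-2, 9, 10)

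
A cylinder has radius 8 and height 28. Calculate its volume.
Volume = pi * r² * h
Volume = pi * 8² * 28
Volume = pi * 64 * 28
Volume = pi * 1792
Volume = 5629.73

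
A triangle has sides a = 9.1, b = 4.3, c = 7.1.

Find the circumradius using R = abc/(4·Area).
s = (a+b+c)/2 = 10.25
Area = √(s(s-a)(s-b)(s-c)) = √(10.25·1.15·5.95·3.15) = 14.8636
R = abc/(4·Area) = (9.1·4.3·7.1)/(4·14.8636) = 277.823/59.4544 = 4.673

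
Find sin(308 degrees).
sin(308 degrees) = -0.788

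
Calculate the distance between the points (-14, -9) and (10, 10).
Using the distance formula: d = sqrt((x₂-x₁)² + (y₂-y₁)²)
dx = 10 - (-14) = 24
dy = 10 - (-9) = 19
d = sqrt(24² + 19²) = sqrt(576 + 361) = sqrt(937) = 30.61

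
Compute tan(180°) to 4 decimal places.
tan(180 degrees) = -0.0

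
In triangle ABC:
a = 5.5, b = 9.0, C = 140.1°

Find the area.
Using A = ½ab·sin(C):
A = ½·5.5·9.0·sin(140.1°) = ½·49.5·0.641450 = 15.88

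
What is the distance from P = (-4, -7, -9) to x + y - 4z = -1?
d = |1(-4) + 1(-7) + (-4)(-9) - (-1)| / √(1² + 1² + (-4)²) = 26/√18 = 6.128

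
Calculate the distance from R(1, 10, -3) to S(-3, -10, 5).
d = √[(-4)² + (-20)² + (8)²] = √480 = 21.91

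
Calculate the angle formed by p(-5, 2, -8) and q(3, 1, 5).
p·q = -53, |p|² = 93, |q|² = 35
cos θ = -53/√3255 ≈ -0.929
θ ≈ 158.3°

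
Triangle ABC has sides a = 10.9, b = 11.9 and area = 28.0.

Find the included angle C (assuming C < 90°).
Area = ½ab·sin(C)  →  sin(C) = 2·Area/(ab)
sin(C) = 2·28.0/(10.9·11.9) = 0.431732
C = arcsin(0.431732) = 25.58°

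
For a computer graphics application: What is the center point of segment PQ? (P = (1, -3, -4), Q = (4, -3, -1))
Midpoint = ((1+4)/2, (-3-3)/2, (-4-1)/2) = (2.5, -3, -2.5)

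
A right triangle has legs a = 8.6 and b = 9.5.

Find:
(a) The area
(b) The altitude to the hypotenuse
(a) Area = ½ab = ½·8.6·9.5 = 40.85
(b) Hypotenuse c = √(8.6² + 9.5²) = √164.21 = 12.8144
    Area = ½·c·h_c  →  h_c = 2·Area/c = 2·40.85/12.8144 = 6.376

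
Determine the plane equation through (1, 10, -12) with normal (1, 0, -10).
d = n·P = (1)(1) + (0)(10) + (-10)(-12) = 121
Plane: x - 10z = 121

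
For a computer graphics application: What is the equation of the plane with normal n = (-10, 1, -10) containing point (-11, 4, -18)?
d = n·P = (-10)(-11) + (1)(4) + (-10)(-18) = 294
Plane: -10x + y - 10z = 294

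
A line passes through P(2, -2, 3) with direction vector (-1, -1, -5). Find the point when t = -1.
P(-1) = (2 + (-1)(-1), -2 + (-1)(-1), 3 + (-5)(-1)) = (3, -1, 8)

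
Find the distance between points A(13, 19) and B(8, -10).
Using the distance formula: d = sqrt((x₂-x₁)² + (y₂-y₁)²)
dx = 8 - 13 = -5
dy = (-10) - 19 = -29
d = sqrt((-5)² + (-29)²) = sqrt(25 + 841) = sqrt(866) = 29.43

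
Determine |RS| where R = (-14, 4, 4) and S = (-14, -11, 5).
d = √[(0)² + (-15)² + (1)²] = √226 = 15.03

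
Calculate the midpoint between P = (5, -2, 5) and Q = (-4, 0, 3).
Midpoint = ((5-4)/2, (-2+0)/2, (5+3)/2) = (0.5, -1, 4)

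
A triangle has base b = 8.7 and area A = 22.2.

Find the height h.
A = ½bh  →  h = 2A/b
h = 2·22.2/8.7 = 5.103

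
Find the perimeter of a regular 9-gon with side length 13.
Perimeter = number of sides * side length
Perimeter = 9 * 13
Perimeter = 117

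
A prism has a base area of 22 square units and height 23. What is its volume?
Volume = base area * height
Volume = 22 * 23
Volume = 506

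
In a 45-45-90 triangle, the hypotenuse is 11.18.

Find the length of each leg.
In a 45-45-90 triangle, hypotenuse = leg·√2  →  leg = hypotenuse/√2
leg = 11.18/√2 = 7.905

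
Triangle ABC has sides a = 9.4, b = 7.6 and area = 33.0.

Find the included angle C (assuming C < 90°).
Area = ½ab·sin(C)  →  sin(C) = 2·Area/(ab)
sin(C) = 2·33.0/(9.4·7.6) = 0.923852
C = arcsin(0.923852) = 67.5°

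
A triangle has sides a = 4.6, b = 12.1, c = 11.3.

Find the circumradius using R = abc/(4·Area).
s = (a+b+c)/2 = 14
Area = √(s(s-a)(s-b)(s-c)) = √(14·9.4·1.9·2.7) = 25.9828
R = abc/(4·Area) = (4.6·12.1·11.3)/(4·25.9828) = 628.958/103.9312 = 6.052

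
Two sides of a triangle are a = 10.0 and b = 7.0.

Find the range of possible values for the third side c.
By the triangle inequality: |a - b| < c < a + b
|10.0 - 7.0| < c < 10.0 + 7.0
3 < c < 17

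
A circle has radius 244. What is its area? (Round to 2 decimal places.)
Area = pi * r²
Area = pi * 244²
Area = pi * 59536
Area = 187037.86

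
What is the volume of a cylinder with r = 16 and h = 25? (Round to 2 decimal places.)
Volume = pi * r² * h
Volume = pi * 16² * 25
Volume = pi * 256 * 25
Volume = pi * 6400
Volume = 20106.19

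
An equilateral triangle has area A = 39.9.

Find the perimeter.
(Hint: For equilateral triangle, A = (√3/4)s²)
A = (√3/4)s²  →  s² = 4A/√3 = 4·39.9/√3 = 92.1451
s = 9.59922
Perimeter = 3s = 28.8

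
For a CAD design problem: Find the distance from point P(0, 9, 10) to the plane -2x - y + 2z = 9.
d = |(-2)(0) + (-1)(9) + 2(10) - (9)| / √((-2)² + (-1)² + 2²) = 2/√9 = 0.6667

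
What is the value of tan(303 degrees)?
tan(303 degrees) = -1.5399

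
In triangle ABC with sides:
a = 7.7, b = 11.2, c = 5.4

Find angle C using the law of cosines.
cos(C) = (a² + b² - c²)/(2ab)
cos(C) = (7.7² + 11.2² - 5.4²)/(2·7.7·11.2) = 155.57/172.48 = 0.901960
C = arccos(0.901960) = 25.58°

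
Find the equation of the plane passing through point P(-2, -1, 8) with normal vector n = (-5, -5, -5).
d = n·P = (-5)(-2) + (-5)(-1) + (-5)(8) = -25
Plane: -5x - 5y - 5z = -25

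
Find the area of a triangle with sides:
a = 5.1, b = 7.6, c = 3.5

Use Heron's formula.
s = (a+b+c)/2 = (5.1+7.6+3.5)/2 = 8.1
A = √(s(s-a)(s-b)(s-c)) = √(8.1·3·0.5·4.6)
A = √55.89 = 7.476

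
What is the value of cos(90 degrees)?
cos(90 degrees) = 0
Decimal approximation: 0.0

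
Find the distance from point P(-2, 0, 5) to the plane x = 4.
d = |1(-2) + 0(0) + 0(5) - (4)| / √(1² + 0² + 0²) = 6/√1 = 6.0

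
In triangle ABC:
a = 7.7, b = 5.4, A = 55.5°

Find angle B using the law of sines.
sin(B)/b = sin(A)/a
sin(B) = b·sin(A)/a = 5.4·sin(55.5°)/7.7 = 0.577959
B = arcsin(0.577959) = 35.31°  (b ≤ a, so B ≤ A and the acute solution is unique)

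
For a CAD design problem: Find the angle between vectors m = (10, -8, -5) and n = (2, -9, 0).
m·n = 92, |m|² = 189, |n|² = 85
cos θ = 92/√16065 ≈ 0.7259
θ ≈ 43.46°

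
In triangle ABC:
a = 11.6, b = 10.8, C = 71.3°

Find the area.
Using A = ½ab·sin(C):
A = ½·11.6·10.8·sin(71.3°) = ½·125.28·0.947210 = 59.33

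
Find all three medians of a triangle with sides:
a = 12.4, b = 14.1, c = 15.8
Using m_x = ½√(2y² + 2z² - x²):
m_a = ½√(2·14.1² + 2·15.8² - 12.4²) = ½√743.14 = 13.63
m_b = ½√(2·12.4² + 2·15.8² - 14.1²) = ½√607.99 = 12.33
m_c = ½√(2·12.4² + 2·14.1² - 15.8²) = ½√455.5 = 10.67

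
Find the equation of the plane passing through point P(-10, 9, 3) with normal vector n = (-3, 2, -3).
d = n·P = (-3)(-10) + (2)(9) + (-3)(3) = 39
Plane: -3x + 2y - 3z = 39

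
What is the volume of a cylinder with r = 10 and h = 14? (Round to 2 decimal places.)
Volume = pi * r² * h
Volume = pi * 10² * 14
Volume = pi * 100 * 14
Volume = pi * 1400
Volume = 4398.23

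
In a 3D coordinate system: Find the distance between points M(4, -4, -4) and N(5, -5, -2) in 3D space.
d = √[(1)² + (-1)² + (2)²] = √6 = 2.449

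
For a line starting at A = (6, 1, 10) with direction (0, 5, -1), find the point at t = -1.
P(-1) = (6 + 0(-1), 1 + 5(-1), 10 + (-1)(-1)) = (6, -4, 11)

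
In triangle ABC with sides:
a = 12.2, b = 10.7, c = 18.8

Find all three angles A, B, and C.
By the law of cosines:
cos(A) = (b² + c² - a²)/(2bc) = 0.793125  →  A = 37.52°
cos(B) = (a² + c² - b²)/(2ac) = 0.845374  →  B = 32.29°
cos(C) = (a² + b² - c²)/(2ab) = -0.345143  →  C = 110.2°
Check: A + B + C = 180.0° ✓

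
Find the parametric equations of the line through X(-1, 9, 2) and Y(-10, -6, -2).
Direction vector d = Y - X = (-9, -15, -4)
x = -1 - 9t, y = 9 - 15t, z = 2 - 4t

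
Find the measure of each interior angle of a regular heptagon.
Interior angle of a regular n-gon = (n-2)*180/n
Interior angle = (7-2)*180/7
Interior angle = 5*180/7
Interior angle = 900/7
Interior angle = 128.57 degrees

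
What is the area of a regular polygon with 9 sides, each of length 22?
For a regular 9-gon with side length s = 22:
Apothem a = s / (2*tan(pi/9)) = 22 / (2*tan(pi/9)) ≈ 30.22225
Perimeter P = 9 * 22 = 198
Area = (1/2) * P * a = (1/2) * 198 * 30.22225 = 2992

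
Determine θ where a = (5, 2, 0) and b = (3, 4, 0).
a·b = 23, |a|² = 29, |b|² = 25
cos θ = 23/√725 ≈ 0.8542
θ ≈ 31.33°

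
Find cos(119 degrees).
cos(119 degrees) = -0.4848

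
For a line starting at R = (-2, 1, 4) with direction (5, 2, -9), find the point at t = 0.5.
P(0.5) = (-2 + 5(0.5), 1 + 2(0.5), 4 + (-9)(0.5)) = (0.5, 2, -0.5)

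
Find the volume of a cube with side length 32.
Volume = s³
Volume = 32³
Volume = 32768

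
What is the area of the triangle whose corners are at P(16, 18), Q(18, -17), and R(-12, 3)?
Using the coordinate formula: Area = (1/2)|x₁(y₂-y₃) + x₂(y₃-y₁) + x₃(y₁-y₂)|
Area = (1/2)|16((-17)-3) + 18(3-18) + (-12)(18-(-17))|
Area = (1/2)|16*(-20) + 18*(-15) + (-12)*35|
Area = (1/2)|(-320) + (-270) + (-420)|
Area = (1/2)*1010 = 505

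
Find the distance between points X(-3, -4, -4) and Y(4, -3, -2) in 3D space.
d = √[(7)² + (1)² + (2)²] = √54 = 7.348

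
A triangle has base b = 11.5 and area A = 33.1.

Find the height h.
A = ½bh  →  h = 2A/b
h = 2·33.1/11.5 = 5.757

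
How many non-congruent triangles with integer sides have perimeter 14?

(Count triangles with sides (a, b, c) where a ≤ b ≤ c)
With a ≤ b ≤ c and a + b + c = 14, the triangle inequality a + b > c gives c < 14/2, so c ≤ 6.
Iterate a from 1 to ⌊p/3⌋ = 4; for each a, b ranges from a to ⌊(p−a)/2⌋ with c = p − a − b, keeping only c ≥ b.
Triples: (2, 6, 6), (3, 5, 6), (4, 4, 6), …
Count = 4 triangles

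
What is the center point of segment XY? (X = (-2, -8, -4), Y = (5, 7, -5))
Midpoint = ((-2+5)/2, (-8+7)/2, (-4-5)/2) = (1.5, -0.5, -4.5)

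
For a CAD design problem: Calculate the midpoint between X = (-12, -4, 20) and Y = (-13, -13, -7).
Midpoint = ((-12-13)/2, (-4-13)/2, (20-7)/2) = (-12.5, -8.5, 6.5)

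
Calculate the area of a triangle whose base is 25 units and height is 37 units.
Area = (1/2) * base * height
Area = (1/2) * 25 * 37
Area = 462.50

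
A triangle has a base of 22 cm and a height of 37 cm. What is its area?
Area = (1/2) * base * height
Area = (1/2) * 22 * 37
Area = 407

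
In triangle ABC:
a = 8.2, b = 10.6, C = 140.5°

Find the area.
Using A = ½ab·sin(C):
A = ½·8.2·10.6·sin(140.5°) = ½·86.92·0.636078 = 27.64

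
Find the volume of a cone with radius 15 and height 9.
Volume = (1/3) * pi * r² * h
Volume = (1/3) * pi * 15² * 9
Volume = (1/3) * pi * 225 * 9
Volume = (1/3) * pi * 2025
Volume = 2120.58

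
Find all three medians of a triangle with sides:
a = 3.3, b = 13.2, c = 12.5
Using m_x = ½√(2y² + 2z² - x²):
m_a = ½√(2·13.2² + 2·12.5² - 3.3²) = ½√650.09 = 12.75
m_b = ½√(2·3.3² + 2·12.5² - 13.2²) = ½√160.04 = 6.325
m_c = ½√(2·3.3² + 2·13.2² - 12.5²) = ½√214.01 = 7.315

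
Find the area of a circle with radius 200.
Area = pi * r²
Area = pi * 200²
Area = pi * 40000
Area = 125663.71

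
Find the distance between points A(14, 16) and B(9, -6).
Using the distance formula: d = sqrt((x₂-x₁)² + (y₂-y₁)²)
dx = 9 - 14 = -5
dy = (-6) - 16 = -22
d = sqrt((-5)² + (-22)²) = sqrt(25 + 484) = sqrt(509) = 22.56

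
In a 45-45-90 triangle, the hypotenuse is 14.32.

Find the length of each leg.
In a 45-45-90 triangle, hypotenuse = leg·√2  →  leg = hypotenuse/√2
leg = 14.32/√2 = 10.13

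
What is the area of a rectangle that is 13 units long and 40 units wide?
Area = length * width
Area = 13 * 40
Area = 520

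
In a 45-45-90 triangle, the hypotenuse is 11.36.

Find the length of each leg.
In a 45-45-90 triangle, hypotenuse = leg·√2  →  leg = hypotenuse/√2
leg = 11.36/√2 = 8.033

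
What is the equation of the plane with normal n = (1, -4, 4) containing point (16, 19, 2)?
d = n·P = (1)(16) + (-4)(19) + (4)(2) = -52
Plane: x - 4y + 4z = -52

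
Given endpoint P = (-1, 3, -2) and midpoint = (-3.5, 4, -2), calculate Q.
Q = (2×(-3.5) - (-1), 2×4 - 3, 2×(-2) - (-2)) = (-6, 5, -2)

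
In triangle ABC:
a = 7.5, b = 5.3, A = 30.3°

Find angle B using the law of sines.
sin(B)/b = sin(A)/a
sin(B) = b·sin(A)/a = 5.3·sin(30.3°)/7.5 = 0.356533
B = arcsin(0.356533) = 20.89°  (b ≤ a, so B ≤ A and the acute solution is unique)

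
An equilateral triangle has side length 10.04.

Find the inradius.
For an equilateral triangle, r = s/(2√3) where s is the side.
r = 10.04/(2√3) = 10.04/3.464102 = 2.898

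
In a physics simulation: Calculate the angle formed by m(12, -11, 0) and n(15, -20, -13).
m·n = 400, |m|² = 265, |n|² = 794
cos θ = 400/√210410 ≈ 0.872
θ ≈ 29.31°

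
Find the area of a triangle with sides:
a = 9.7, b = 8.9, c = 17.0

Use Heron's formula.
s = (a+b+c)/2 = (9.7+8.9+17.0)/2 = 17.8
A = √(s(s-a)(s-b)(s-c)) = √(17.8·8.1·8.9·0.8)
A = √1026.56 = 32.04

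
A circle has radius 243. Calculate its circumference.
Circumference = 2 * pi * r
Circumference = 2 * pi * 243
Circumference = 1526.81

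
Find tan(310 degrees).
tan(310 degrees) = -1.1918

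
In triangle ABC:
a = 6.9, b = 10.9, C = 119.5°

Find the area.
Using A = ½ab·sin(C):
A = ½·6.9·10.9·sin(119.5°) = ½·75.21·0.870356 = 32.73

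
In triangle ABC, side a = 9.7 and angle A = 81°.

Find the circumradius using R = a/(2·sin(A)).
R = a/(2·sin(A)) = 9.7/(2·sin(81°))
R = 9.7/(2·0.987688) = 9.7/1.975377 = 4.91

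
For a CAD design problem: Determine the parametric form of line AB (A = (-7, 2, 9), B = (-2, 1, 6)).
Direction vector d = B - A = (5, -1, -3)
x = -7 + 5t, y = 2 - t, z = 9 - 3t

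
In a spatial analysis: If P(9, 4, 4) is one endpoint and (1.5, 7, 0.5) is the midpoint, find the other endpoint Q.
Q = (2×1.5 - 9, 2×7 - 4, 2×0.5 - 4) = (-6, 10, -3)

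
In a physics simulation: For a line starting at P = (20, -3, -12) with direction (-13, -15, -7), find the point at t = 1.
P(1) = (20 + (-13)(1), -3 + (-15)(1), -12 + (-7)(1)) = (7, -18, -19)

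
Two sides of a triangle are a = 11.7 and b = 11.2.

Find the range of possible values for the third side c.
By the triangle inequality: |a - b| < c < a + b
|11.7 - 11.2| < c < 11.7 + 11.2
0.5 < c < 22.9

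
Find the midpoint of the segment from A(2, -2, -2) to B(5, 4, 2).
Midpoint = ((2+5)/2, (-2+4)/2, (-2+2)/2) = (3.5, 1, 0)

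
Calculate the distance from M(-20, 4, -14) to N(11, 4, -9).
d = √[(31)² + (0)² + (5)²] = √986 = 31.4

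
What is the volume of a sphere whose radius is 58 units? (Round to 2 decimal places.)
Volume = (4/3) * pi * r³
Volume = (4/3) * pi * 58³
Volume = (4/3) * pi * 195112
Volume = 817283.23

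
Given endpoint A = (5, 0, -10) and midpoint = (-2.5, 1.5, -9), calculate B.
B = (2×(-2.5) - 5, 2×1.5 - 0, 2×(-9) - (-10)) = (-10, 3, -8)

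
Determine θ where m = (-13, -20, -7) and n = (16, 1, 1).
m·n = -235, |m|² = 618, |n|² = 258
cos θ = -235/√159444 ≈ -0.5885
θ ≈ 126.1°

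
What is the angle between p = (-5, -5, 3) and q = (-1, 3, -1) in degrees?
p·q = -13, |p|² = 59, |q|² = 11
cos θ = -13/√649 ≈ -0.5103
θ ≈ 120.7°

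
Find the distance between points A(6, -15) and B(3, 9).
Using the distance formula: d = sqrt((x₂-x₁)² + (y₂-y₁)²)
dx = 3 - 6 = -3
dy = 9 - (-15) = 24
d = sqrt((-3)² + 24²) = sqrt(9 + 576) = sqrt(585) = 24.19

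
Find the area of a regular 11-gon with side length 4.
For a regular 11-gon with side length s = 4:
Apothem a = s / (2*tan(pi/11)) = 4 / (2*tan(pi/11)) ≈ 6.8114
Perimeter P = 11 * 4 = 44
Area = (1/2) * P * a = (1/2) * 44 * 6.8114 = 149.85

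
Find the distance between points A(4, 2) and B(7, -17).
Using the distance formula: d = sqrt((x₂-x₁)² + (y₂-y₁)²)
dx = 7 - 4 = 3
dy = (-17) - 2 = -19
d = sqrt(3² + (-19)²) = sqrt(9 + 361) = sqrt(370) = 19.24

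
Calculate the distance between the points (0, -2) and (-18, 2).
Using the distance formula: d = sqrt((x₂-x₁)² + (y₂-y₁)²)
dx = (-18) - 0 = -18
dy = 2 - (-2) = 4
d = sqrt((-18)² + 4²) = sqrt(324 + 16) = sqrt(340) = 18.44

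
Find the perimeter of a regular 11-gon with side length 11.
Perimeter = number of sides * side length
Perimeter = 11 * 11
Perimeter = 121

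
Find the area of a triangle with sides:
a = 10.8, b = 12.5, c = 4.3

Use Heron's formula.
s = (a+b+c)/2 = (10.8+12.5+4.3)/2 = 13.8
A = √(s(s-a)(s-b)(s-c)) = √(13.8·3·1.3·9.5)
A = √511.29 = 22.61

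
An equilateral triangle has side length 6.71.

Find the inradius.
For an equilateral triangle, r = s/(2√3) where s is the side.
r = 6.71/(2√3) = 6.71/3.464102 = 1.937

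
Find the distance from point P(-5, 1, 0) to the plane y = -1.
d = |0(-5) + 1(1) + 0(0) - (-1)| / √(0² + 1² + 0²) = 2/√1 = 2.0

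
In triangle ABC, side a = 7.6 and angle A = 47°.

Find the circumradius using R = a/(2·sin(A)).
R = a/(2·sin(A)) = 7.6/(2·sin(47°))
R = 7.6/(2·0.731354) = 7.6/1.462707 = 5.196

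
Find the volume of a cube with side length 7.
Volume = s³
Volume = 7³
Volume = 343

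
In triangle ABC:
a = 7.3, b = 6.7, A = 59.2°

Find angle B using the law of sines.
sin(B)/b = sin(A)/a
sin(B) = b·sin(A)/a = 6.7·sin(59.2°)/7.3 = 0.788360
B = arcsin(0.788360) = 52.03°  (b ≤ a, so B ≤ A and the acute solution is unique)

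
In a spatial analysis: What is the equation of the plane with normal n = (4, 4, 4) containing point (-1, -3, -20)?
d = n·P = (4)(-1) + (4)(-3) + (4)(-20) = -96
Plane: 4x + 4y + 4z = -96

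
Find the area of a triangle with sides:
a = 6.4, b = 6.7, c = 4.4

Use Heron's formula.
s = (a+b+c)/2 = (6.4+6.7+4.4)/2 = 8.75
A = √(s(s-a)(s-b)(s-c)) = √(8.75·2.35·2.05·4.35)
A = √183.366 = 13.54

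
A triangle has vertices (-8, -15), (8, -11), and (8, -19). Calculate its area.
Using the coordinate formula: Area = (1/2)|x₁(y₂-y₃) + x₂(y₃-y₁) + x₃(y₁-y₂)|
Area = (1/2)|(-8)((-11)-(-19)) + 8((-19)-(-15)) + 8((-15)-(-11))|
Area = (1/2)|(-8)*8 + 8*(-4) + 8*(-4)|
Area = (1/2)|(-64) + (-32) + (-32)|
Area = (1/2)*128 = 64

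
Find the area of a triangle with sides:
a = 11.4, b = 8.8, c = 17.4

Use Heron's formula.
s = (a+b+c)/2 = (11.4+8.8+17.4)/2 = 18.8
A = √(s(s-a)(s-b)(s-c)) = √(18.8·7.4·10·1.4)
A = √1947.68 = 44.13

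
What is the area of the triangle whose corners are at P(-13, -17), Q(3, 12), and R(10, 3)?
Using the coordinate formula: Area = (1/2)|x₁(y₂-y₃) + x₂(y₃-y₁) + x₃(y₁-y₂)|
Area = (1/2)|(-13)(12-3) + 3(3-(-17)) + 10((-17)-12)|
Area = (1/2)|(-13)*9 + 3*20 + 10*(-29)|
Area = (1/2)|(-117) + 60 + (-290)|
Area = (1/2)*347 = 173.50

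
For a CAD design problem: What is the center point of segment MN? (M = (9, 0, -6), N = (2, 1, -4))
Midpoint = ((9+2)/2, (0+1)/2, (-6-4)/2) = (5.5, 0.5, -5)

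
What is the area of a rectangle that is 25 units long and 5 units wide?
Area = length * width
Area = 25 * 5
Area = 125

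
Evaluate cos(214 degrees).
cos(214 degrees) = -0.829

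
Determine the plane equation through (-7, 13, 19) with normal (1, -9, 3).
d = n·P = (1)(-7) + (-9)(13) + (3)(19) = -67
Plane: x - 9y + 3z = -67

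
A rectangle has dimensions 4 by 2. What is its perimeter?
Perimeter = 2 * (length + width)
Perimeter = 2 * (4 + 2)
Perimeter = 2 * 6
Perimeter = 12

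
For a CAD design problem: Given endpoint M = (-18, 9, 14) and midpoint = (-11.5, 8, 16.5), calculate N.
N = (2×(-11.5) - (-18), 2×8 - 9, 2×16.5 - 14) = (-5, 7, 19)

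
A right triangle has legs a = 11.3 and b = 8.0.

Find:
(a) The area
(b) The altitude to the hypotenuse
(a) Area = ½ab = ½·11.3·8.0 = 45.2
(b) Hypotenuse c = √(11.3² + 8.0²) = √191.69 = 13.8452
    Area = ½·c·h_c  →  h_c = 2·Area/c = 2·45.2/13.8452 = 6.529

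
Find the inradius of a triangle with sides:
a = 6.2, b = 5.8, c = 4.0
s = (a+b+c)/2 = (6.2+5.8+4.0)/2 = 8
Area = √(s(s-a)(s-b)(s-c)) = √(8·1.8·2.2·4) = 11.257
r = Area/s = 11.257/8 = 1.407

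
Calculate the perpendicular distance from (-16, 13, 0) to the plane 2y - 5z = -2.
d = |0(-16) + 2(13) + (-5)(0) - (-2)| / √(0² + 2² + (-5)²) = 28/√29 = 5.199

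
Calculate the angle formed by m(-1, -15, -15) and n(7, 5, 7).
m·n = -187, |m|² = 451, |n|² = 123
cos θ = -187/√55473 ≈ -0.794
θ ≈ 142.6°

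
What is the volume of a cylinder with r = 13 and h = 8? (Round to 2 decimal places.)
Volume = pi * r² * h
Volume = pi * 13² * 8
Volume = pi * 169 * 8
Volume = pi * 1352
Volume = 4247.43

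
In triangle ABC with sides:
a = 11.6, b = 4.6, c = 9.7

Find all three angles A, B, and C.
By the law of cosines:
cos(A) = (b² + c² - a²)/(2bc) = -0.216383  →  A = 102.5°
cos(B) = (a² + c² - b²)/(2ac) = 0.922014  →  B = 22.78°
cos(C) = (a² + b² - c²)/(2ab) = 0.577493  →  C = 54.73°
Check: A + B + C = 180.0° ✓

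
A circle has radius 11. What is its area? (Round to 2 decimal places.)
Area = pi * r²
Area = pi * 11²
Area = pi * 121
Area = 380.13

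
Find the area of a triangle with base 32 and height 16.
Area = (1/2) * base * height
Area = (1/2) * 32 * 16
Area = 256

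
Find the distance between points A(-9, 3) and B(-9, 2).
Using the distance formula: d = sqrt((x₂-x₁)² + (y₂-y₁)²)
dx = (-9) - (-9) = 0
dy = 2 - 3 = -1
d = sqrt(0² + (-1)²) = sqrt(0 + 1) = sqrt(1) = 1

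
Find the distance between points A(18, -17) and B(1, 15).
Using the distance formula: d = sqrt((x₂-x₁)² + (y₂-y₁)²)
dx = 1 - 18 = -17
dy = 15 - (-17) = 32
d = sqrt((-17)² + 32²) = sqrt(289 + 1024) = sqrt(1313) = 36.24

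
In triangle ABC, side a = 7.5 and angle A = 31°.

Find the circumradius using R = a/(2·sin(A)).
R = a/(2·sin(A)) = 7.5/(2·sin(31°))
R = 7.5/(2·0.515038) = 7.5/1.030076 = 7.281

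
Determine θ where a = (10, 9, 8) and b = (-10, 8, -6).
a·b = -76, |a|² = 245, |b|² = 200
cos θ = -76/√49000 ≈ -0.3433
θ ≈ 110.1°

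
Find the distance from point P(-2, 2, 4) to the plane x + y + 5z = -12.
d = |1(-2) + 1(2) + 5(4) - (-12)| / √(1² + 1² + 5²) = 32/√27 = 6.158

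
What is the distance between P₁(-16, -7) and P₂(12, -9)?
Using the distance formula: d = sqrt((x₂-x₁)² + (y₂-y₁)²)
dx = 12 - (-16) = 28
dy = (-9) - (-7) = -2
d = sqrt(28² + (-2)²) = sqrt(784 + 4) = sqrt(788) = 28.07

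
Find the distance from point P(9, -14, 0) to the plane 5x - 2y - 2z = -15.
d = |5(9) + (-2)(-14) + (-2)(0) - (-15)| / √(5² + (-2)² + (-2)²) = 88/√33 = 15.32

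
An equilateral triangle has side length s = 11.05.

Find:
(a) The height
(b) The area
(a) Height h = s·√3/2 = 11.05·√3/2 = 9.57
(b) Area = (√3/4)·s² = (√3/4)·11.05² = (√3/4)·122.103 = 52.87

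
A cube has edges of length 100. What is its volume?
Volume = s³
Volume = 100³
Volume = 1000000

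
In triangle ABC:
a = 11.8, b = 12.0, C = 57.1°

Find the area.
Using A = ½ab·sin(C):
A = ½·11.8·12.0·sin(57.1°) = ½·141.6·0.839620 = 59.45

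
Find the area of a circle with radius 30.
Area = pi * r²
Area = pi * 30²
Area = pi * 900
Area = 2827.43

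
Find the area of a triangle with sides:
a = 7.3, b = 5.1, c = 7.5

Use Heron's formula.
s = (a+b+c)/2 = (7.3+5.1+7.5)/2 = 9.95
A = √(s(s-a)(s-b)(s-c)) = √(9.95·2.65·4.85·2.45)
A = √313.312 = 17.7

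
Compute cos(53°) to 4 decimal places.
cos(53 degrees) = 0.6018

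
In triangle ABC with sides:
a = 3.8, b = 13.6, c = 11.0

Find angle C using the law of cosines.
cos(C) = (a² + b² - c²)/(2ab)
cos(C) = (3.8² + 13.6² - 11.0²)/(2·3.8·13.6) = 78.4/103.36 = 0.758514
C = arccos(0.758514) = 40.67°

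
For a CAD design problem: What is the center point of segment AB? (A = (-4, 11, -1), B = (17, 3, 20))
Midpoint = ((-4+17)/2, (11+3)/2, (-1+20)/2) = (6.5, 7, 9.5)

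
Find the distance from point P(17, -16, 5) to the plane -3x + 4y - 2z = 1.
d = |(-3)(17) + 4(-16) + (-2)(5) - (1)| / √((-3)² + 4² + (-2)²) = 126/√29 = 23.4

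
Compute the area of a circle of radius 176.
Area = pi * r²
Area = pi * 176²
Area = pi * 30976
Area = 97313.97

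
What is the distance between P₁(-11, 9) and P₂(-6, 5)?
Using the distance formula: d = sqrt((x₂-x₁)² + (y₂-y₁)²)
dx = (-6) - (-11) = 5
dy = 5 - 9 = -4
d = sqrt(5² + (-4)²) = sqrt(25 + 16) = sqrt(41) = 6.40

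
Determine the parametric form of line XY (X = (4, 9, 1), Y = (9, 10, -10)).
Direction vector d = Y - X = (5, 1, -11)
x = 4 + 5t, y = 9 + t, z = 1 - 11t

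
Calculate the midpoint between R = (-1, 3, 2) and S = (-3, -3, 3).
Midpoint = ((-1-3)/2, (3-3)/2, (2+3)/2) = (-2, 0, 2.5)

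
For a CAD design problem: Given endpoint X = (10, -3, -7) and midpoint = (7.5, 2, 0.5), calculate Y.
Y = (2×7.5 - 10, 2×2 - (-3), 2×0.5 - (-7)) = (5, 7, 8)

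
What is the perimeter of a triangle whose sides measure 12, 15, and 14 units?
Perimeter = sum of all sides
Perimeter = 12 + 15 + 14
Perimeter = 41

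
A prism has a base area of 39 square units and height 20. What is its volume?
Volume = base area * height
Volume = 39 * 20
Volume = 780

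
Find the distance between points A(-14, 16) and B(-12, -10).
Using the distance formula: d = sqrt((x₂-x₁)² + (y₂-y₁)²)
dx = (-12) - (-14) = 2
dy = (-10) - 16 = -26
d = sqrt(2² + (-26)²) = sqrt(4 + 676) = sqrt(680) = 26.08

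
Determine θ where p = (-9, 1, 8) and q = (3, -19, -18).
p·q = -190, |p|² = 146, |q|² = 694
cos θ = -190/√101324 ≈ -0.5969
θ ≈ 126.6°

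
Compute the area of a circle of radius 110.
Area = pi * r²
Area = pi * 110²
Area = pi * 12100
Area = 38013.27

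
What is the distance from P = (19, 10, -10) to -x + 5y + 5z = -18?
d = |(-1)(19) + 5(10) + 5(-10) - (-18)| / √((-1)² + 5² + 5²) = 1/√51 = 0.14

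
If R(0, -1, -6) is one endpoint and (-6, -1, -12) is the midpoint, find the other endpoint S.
S = (2×(-6) - 0, 2×(-1) - (-1), 2×(-12) - (-6)) = (-12, -1, -18)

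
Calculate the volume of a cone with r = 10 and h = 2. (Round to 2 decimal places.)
Volume = (1/3) * pi * r² * h
Volume = (1/3) * pi * 10² * 2
Volume = (1/3) * pi * 100 * 2
Volume = (1/3) * pi * 200
Volume = 209.44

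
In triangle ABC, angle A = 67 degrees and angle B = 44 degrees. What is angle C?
Sum of angles in a triangle = 180 degrees
Third angle = 180 - 67 - 44
Third angle = 69 degrees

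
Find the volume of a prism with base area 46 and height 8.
Volume = base area * height
Volume = 46 * 8
Volume = 368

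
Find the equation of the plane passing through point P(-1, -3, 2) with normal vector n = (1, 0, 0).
d = n·P = (1)(-1) + (0)(-3) + (0)(2) = -1
Plane: x = -1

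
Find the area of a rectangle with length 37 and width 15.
Area = length * width
Area = 37 * 15
Area = 555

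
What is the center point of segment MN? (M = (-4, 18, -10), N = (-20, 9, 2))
Midpoint = ((-4-20)/2, (18+9)/2, (-10+2)/2) = (-12, 13.5, -4)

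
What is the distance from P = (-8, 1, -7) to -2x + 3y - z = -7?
d = |(-2)(-8) + 3(1) + (-1)(-7) - (-7)| / √((-2)² + 3² + (-1)²) = 33/√14 = 8.82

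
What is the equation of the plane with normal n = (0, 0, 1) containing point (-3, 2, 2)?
d = n·P = (0)(-3) + (0)(2) + (1)(2) = 2
Plane: z = 2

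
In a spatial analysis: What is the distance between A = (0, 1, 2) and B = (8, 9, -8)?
d = √[(8)² + (8)² + (-10)²] = √228 = 15.1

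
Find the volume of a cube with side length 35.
Volume = s³
Volume = 35³
Volume = 42875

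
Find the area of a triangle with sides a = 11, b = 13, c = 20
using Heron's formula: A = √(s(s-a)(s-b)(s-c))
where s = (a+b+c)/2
s = (11+13+20)/2 = 22
A = √(22·11·9·2) = √4356 = 66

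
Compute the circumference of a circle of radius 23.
Circumference = 2 * pi * r
Circumference = 2 * pi * 23
Circumference = 144.51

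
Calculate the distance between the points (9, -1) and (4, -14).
Using the distance formula: d = sqrt((x₂-x₁)² + (y₂-y₁)²)
dx = 4 - 9 = -5
dy = (-14) - (-1) = -13
d = sqrt((-5)² + (-13)²) = sqrt(25 + 169) = sqrt(194) = 13.93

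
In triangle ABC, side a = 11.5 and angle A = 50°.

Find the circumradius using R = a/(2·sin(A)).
R = a/(2·sin(A)) = 11.5/(2·sin(50°))
R = 11.5/(2·0.766044) = 11.5/1.532089 = 7.506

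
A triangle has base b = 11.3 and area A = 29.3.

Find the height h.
A = ½bh  →  h = 2A/b
h = 2·29.3/11.3 = 5.186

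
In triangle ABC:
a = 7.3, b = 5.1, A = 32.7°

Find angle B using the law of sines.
sin(B)/b = sin(A)/a
sin(B) = b·sin(A)/a = 5.1·sin(32.7°)/7.3 = 0.377428
B = arcsin(0.377428) = 22.17°  (b ≤ a, so B ≤ A and the acute solution is unique)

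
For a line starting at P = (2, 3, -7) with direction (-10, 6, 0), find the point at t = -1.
P(-1) = (2 + (-10)(-1), 3 + 6(-1), -7 + 0(-1)) = (12, -3, -7)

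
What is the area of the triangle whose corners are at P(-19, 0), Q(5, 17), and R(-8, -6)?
Using the coordinate formula: Area = (1/2)|x₁(y₂-y₃) + x₂(y₃-y₁) + x₃(y₁-y₂)|
Area = (1/2)|(-19)(17-(-6)) + 5((-6)-0) + (-8)(0-17)|
Area = (1/2)|(-19)*23 + 5*(-6) + (-8)*(-17)|
Area = (1/2)|(-437) + (-30) + 136|
Area = (1/2)*331 = 165.50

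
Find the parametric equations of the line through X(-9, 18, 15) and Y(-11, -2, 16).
Direction vector d = Y - X = (-2, -20, 1)
x = -9 - 2t, y = 18 - 20t, z = 15 + t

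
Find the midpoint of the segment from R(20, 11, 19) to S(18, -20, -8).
Midpoint = ((20+18)/2, (11-20)/2, (19-8)/2) = (19, -4.5, 5.5)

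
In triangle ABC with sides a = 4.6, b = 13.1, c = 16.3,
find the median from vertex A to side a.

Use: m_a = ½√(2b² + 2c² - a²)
m_a = ½√(2·13.1² + 2·16.3² - 4.6²)
m_a = ½√(343.22 + 531.38 - 21.16) = ½√853.44 = 14.61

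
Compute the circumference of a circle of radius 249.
Circumference = 2 * pi * r
Circumference = 2 * pi * 249
Circumference = 1564.51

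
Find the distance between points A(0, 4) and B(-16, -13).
Using the distance formula: d = sqrt((x₂-x₁)² + (y₂-y₁)²)
dx = (-16) - 0 = -16
dy = (-13) - 4 = -17
d = sqrt((-16)² + (-17)²) = sqrt(256 + 289) = sqrt(545) = 23.35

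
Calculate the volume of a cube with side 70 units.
Volume = s³
Volume = 70³
Volume = 343000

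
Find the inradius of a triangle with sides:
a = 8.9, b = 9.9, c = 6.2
s = (a+b+c)/2 = (8.9+9.9+6.2)/2 = 12.5
Area = √(s(s-a)(s-b)(s-c)) = √(12.5·3.6·2.6·6.3) = 27.1496
r = Area/s = 27.1496/12.5 = 2.172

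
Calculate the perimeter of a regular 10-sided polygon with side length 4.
Perimeter = number of sides * side length
Perimeter = 10 * 4
Perimeter = 40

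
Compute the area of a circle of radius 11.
Area = pi * r²
Area = pi * 11²
Area = pi * 121
Area = 380.13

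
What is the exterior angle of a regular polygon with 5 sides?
Exterior angle of a regular n-gon = 360/n
Exterior angle = 360/5
Exterior angle = 72 degrees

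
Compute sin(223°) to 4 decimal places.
sin(223 degrees) = -0.682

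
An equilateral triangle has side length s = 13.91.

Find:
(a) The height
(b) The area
(a) Height h = s·√3/2 = 13.91·√3/2 = 12.05
(b) Area = (√3/4)·s² = (√3/4)·13.91² = (√3/4)·193.488 = 83.78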